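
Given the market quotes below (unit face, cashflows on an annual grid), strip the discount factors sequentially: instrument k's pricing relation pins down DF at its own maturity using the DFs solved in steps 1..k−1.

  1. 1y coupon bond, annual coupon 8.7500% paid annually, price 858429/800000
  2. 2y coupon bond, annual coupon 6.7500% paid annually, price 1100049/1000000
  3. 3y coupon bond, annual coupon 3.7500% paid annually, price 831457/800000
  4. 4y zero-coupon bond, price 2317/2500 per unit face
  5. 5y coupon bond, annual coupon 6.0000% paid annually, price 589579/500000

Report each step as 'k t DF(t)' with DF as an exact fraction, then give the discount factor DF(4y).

step 1 [1y] bond c/1=7/80: DF=(858429/800000 − 7/80·(0))/(1+7/80) = 9867/10000 ≈ 0.986700
step 2 [2y] bond c/1=27/400: DF=(1100049/1000000 − 27/400·(0.986700))/(1+27/400) = 9681/10000 ≈ 0.968100
step 3 [3y] bond c/1=3/80: DF=(831457/800000 − 3/80·(0.986700+0.968100))/(1+3/80) = 9311/10000 ≈ 0.931100
step 4 [4y] zero: DF = P = 2317/2500 ≈ 0.926800
step 5 [5y] bond c/1=3/50: DF=(589579/500000 − 3/50·(0.986700+0.968100+0.931100+0.926800))/(1+3/50) = 4483/5000 ≈ 0.896600

1 1 9867/10000
2 2 9681/10000
3 3 9311/10000
4 4 2317/2500
5 5 4483/5000
DF(4y) = 2317/2500 ≈ 0.926800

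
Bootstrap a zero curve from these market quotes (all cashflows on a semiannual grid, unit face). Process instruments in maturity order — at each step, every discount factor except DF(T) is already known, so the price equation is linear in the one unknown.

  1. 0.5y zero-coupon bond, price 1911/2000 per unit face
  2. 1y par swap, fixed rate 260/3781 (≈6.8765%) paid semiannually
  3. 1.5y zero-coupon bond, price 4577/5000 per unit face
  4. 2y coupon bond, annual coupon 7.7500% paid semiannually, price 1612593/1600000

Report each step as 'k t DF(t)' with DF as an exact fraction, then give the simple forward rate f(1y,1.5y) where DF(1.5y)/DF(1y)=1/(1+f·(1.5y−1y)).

step 1 [0.5y] zero: DF = P = 1911/2000 ≈ 0.955500
step 2 [1y] swap r/2=130/3781: DF=(1 − 130/3781·(0.955500))/(1+130/3781) = 187/200 ≈ 0.935000
step 3 [1.5y] zero: DF = P = 4577/5000 ≈ 0.915400
step 4 [2y] bond c/2=31/800: DF=(1612593/1600000 − 31/800·(0.955500+0.935000+0.915400))/(1+31/800) = 541/625 ≈ 0.865600

1 1/2 1911/2000
2 1 187/200
3 3/2 4577/5000
4 2 541/625
f(1y,1.5y) = ((187/200)/(4577/5000) − 1)/(1/2) = 196/4577 ≈ 4.2823%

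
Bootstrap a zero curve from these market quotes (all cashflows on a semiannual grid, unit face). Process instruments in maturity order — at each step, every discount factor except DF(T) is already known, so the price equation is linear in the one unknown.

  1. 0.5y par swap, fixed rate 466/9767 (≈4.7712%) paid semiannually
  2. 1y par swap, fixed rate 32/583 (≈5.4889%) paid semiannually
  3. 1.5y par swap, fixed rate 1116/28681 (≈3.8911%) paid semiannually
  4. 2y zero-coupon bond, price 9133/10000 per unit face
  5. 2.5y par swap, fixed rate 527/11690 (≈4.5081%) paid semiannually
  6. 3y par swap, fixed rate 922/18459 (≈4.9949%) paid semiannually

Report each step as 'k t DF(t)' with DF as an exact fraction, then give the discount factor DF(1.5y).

step 1 [0.5y] swap r/2=233/9767: DF=(1 − 233/9767·(0))/(1+233/9767) = 9767/10000 ≈ 0.976700
step 2 [1y] swap r/2=16/583: DF=(1 − 16/583·(0.976700))/(1+16/583) = 592/625 ≈ 0.947200
step 3 [1.5y] swap r/2=558/28681: DF=(1 − 558/28681·(0.976700+0.947200))/(1+558/28681) = 4721/5000 ≈ 0.944200
step 4 [2y] zero: DF = P = 9133/10000 ≈ 0.913300
step 5 [2.5y] swap r/2=527/23380: DF=(1 − 527/23380·(0.976700+0.947200+0.944200+0.913300))/(1+527/23380) = 4473/5000 ≈ 0.894600
step 6 [3y] swap r/2=461/18459: DF=(1 − 461/18459·(0.976700+0.947200+0.944200+0.913300+0.894600))/(1+461/18459) = 8617/10000 ≈ 0.861700

1 1/2 9767/10000
2 1 592/625
3 3/2 4721/5000
4 2 9133/10000
5 5/2 4473/5000
6 3 8617/10000
DF(1.5y) = 4721/5000 ≈ 0.944200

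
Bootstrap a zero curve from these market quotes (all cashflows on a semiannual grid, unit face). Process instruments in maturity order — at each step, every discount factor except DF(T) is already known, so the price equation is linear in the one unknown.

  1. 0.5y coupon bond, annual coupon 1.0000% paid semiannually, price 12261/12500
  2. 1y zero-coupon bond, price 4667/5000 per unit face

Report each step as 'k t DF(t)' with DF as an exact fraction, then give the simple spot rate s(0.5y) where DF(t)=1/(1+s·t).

step 1 [0.5y] bond c/2=1/200: DF=(12261/12500 − 1/200·(0))/(1+1/200) = 122/125 ≈ 0.976000
step 2 [1y] zero: DF = P = 4667/5000 ≈ 0.933400

1 1/2 122/125
2 1 4667/5000
s(0.5y) = (1/(122/125) − 1)/(1/2) = 3/61 ≈ 4.9180%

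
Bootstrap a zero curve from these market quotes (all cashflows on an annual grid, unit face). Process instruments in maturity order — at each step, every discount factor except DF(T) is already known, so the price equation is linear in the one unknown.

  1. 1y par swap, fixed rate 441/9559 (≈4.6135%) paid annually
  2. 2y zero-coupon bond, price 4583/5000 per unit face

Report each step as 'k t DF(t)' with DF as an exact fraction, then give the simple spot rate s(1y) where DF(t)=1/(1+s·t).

step 1 [1y] swap r/1=441/9559: DF=(1 − 441/9559·(0))/(1+441/9559) = 9559/10000 ≈ 0.955900
step 2 [2y] zero: DF = P = 4583/5000 ≈ 0.916600

1 1 9559/10000
2 2 4583/5000
s(1y) = (1/(9559/10000) − 1)/(1) = 441/9559 ≈ 4.6135%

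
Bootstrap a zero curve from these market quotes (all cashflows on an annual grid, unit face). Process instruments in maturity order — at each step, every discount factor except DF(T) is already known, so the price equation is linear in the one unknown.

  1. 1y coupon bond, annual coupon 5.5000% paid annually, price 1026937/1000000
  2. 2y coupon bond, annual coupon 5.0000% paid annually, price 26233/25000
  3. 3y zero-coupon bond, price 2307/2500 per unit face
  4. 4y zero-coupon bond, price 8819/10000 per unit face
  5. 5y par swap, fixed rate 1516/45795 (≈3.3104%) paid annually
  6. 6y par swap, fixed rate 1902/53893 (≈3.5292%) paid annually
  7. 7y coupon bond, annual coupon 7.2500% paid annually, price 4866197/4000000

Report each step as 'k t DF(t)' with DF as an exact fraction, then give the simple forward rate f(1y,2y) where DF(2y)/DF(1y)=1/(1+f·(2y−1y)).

step 1 [1y] bond c/1=11/200: DF=(1026937/1000000 − 11/200·(0))/(1+11/200) = 4867/5000 ≈ 0.973400
step 2 [2y] bond c/1=1/20: DF=(26233/25000 − 1/20·(0.973400))/(1+1/20) = 953/1000 ≈ 0.953000
step 3 [3y] zero: DF = P = 2307/2500 ≈ 0.922800
step 4 [4y] zero: DF = P = 8819/10000 ≈ 0.881900
step 5 [5y] swap r/1=1516/45795: DF=(1 − 1516/45795·(0.973400+0.953000+0.922800+0.881900))/(1+1516/45795) = 2121/2500 ≈ 0.848400
step 6 [6y] swap r/1=1902/53893: DF=(1 − 1902/53893·(0.973400+0.953000+0.922800+0.881900+0.848400))/(1+1902/53893) = 4049/5000 ≈ 0.809800
step 7 [7y] bond c/1=29/400: DF=(4866197/4000000 − 29/400·(0.973400+0.953000+0.922800+0.881900+0.848400+0.809800))/(1+29/400) = 77/100 ≈ 0.770000

1 1 4867/5000
2 2 953/1000
3 3 2307/2500
4 4 8819/10000
5 5 2121/2500
6 6 4049/5000
7 7 77/100
f(1y,2y) = ((4867/5000)/(953/1000) − 1)/(1) = 102/4765 ≈ 2.1406%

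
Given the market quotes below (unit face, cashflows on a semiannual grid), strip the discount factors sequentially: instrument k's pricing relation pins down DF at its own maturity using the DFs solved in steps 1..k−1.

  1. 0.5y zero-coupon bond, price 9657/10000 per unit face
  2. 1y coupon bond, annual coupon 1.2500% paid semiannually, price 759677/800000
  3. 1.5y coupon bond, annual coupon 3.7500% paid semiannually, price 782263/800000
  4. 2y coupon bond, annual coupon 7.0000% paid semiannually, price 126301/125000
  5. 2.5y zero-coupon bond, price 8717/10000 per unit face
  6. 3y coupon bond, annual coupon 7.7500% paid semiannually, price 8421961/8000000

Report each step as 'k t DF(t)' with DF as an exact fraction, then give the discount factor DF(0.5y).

1 1/2 9657/10000
2 1 9377/10000
3 3/2 578/625
4 2 4403/5000
5 5/2 8717/10000
6 3 4213/5000
DF(0.5y) = 9657/10000 ≈ 0.965700

step 1 [0.5y] zero: DF = P = 9657/10000 ≈ 0.965700
step 2 [1y] bond c/2=1/160: DF=(759677/800000 − 1/160·(0.965700))/(1+1/160) = 9377/10000 ≈ 0.937700
step 3 [1.5y] bond c/2=3/160: DF=(782263/800000 − 3/160·(0.965700+0.937700))/(1+3/160) = 578/625 ≈ 0.924800
step 4 [2y] bond c/2=7/200: DF=(126301/125000 − 7/200·(0.965700+0.937700+0.924800))/(1+7/200) = 4403/5000 ≈ 0.880600
step 5 [2.5y] zero: DF = P = 8717/10000 ≈ 0.871700
step 6 [3y] bond c/2=31/800: DF=(8421961/8000000 − 31/800·(0.965700+0.937700+0.924800+0.880600+0.871700))/(1+31/800) = 4213/5000 ≈ 0.842600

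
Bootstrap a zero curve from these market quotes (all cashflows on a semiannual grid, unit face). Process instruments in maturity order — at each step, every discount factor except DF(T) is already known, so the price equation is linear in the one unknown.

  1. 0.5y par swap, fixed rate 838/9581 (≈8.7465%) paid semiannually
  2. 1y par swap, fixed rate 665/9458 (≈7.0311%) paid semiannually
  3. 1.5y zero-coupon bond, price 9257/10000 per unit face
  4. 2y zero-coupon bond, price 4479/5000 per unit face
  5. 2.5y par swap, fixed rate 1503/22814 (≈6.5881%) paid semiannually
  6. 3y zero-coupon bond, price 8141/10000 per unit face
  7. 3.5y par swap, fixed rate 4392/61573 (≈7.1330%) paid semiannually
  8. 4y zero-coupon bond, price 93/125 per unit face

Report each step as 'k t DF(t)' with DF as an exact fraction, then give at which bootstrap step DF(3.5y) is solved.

step 1 [0.5y] swap r/2=419/9581: DF=(1 − 419/9581·(0))/(1+419/9581) = 9581/10000 ≈ 0.958100
step 2 [1y] swap r/2=665/18916: DF=(1 − 665/18916·(0.958100))/(1+665/18916) = 1867/2000 ≈ 0.933500
step 3 [1.5y] zero: DF = P = 9257/10000 ≈ 0.925700
step 4 [2y] zero: DF = P = 4479/5000 ≈ 0.895800
step 5 [2.5y] swap r/2=1503/45628: DF=(1 − 1503/45628·(0.958100+0.933500+0.925700+0.895800))/(1+1503/45628) = 8497/10000 ≈ 0.849700
step 6 [3y] zero: DF = P = 8141/10000 ≈ 0.814100
step 7 [3.5y] swap r/2=2196/61573: DF=(1 − 2196/61573·(0.958100+0.933500+0.925700+0.895800+0.849700+0.814100))/(1+2196/61573) = 1951/2500 ≈ 0.780400
step 8 [4y] zero: DF = P = 93/125 ≈ 0.744000

1 1/2 9581/10000
2 1 1867/2000
3 3/2 9257/10000
4 2 4479/5000
5 5/2 8497/10000
6 3 8141/10000
7 7/2 1951/2500
8 4 93/125
DF(3.5y) is solved at step 7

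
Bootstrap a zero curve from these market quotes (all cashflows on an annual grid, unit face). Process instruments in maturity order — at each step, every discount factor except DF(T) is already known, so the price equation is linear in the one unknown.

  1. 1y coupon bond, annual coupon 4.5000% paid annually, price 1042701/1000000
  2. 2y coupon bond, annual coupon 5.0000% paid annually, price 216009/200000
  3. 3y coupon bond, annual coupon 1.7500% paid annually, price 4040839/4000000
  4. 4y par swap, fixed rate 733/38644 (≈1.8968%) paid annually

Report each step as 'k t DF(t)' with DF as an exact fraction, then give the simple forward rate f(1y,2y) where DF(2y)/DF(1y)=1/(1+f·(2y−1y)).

step 1 [1y] bond c/1=9/200: DF=(1042701/1000000 − 9/200·(0))/(1+9/200) = 4989/5000 ≈ 0.997800
step 2 [2y] bond c/1=1/20: DF=(216009/200000 − 1/20·(0.997800))/(1+1/20) = 9811/10000 ≈ 0.981100
step 3 [3y] bond c/1=7/400: DF=(4040839/4000000 − 7/400·(0.997800+0.981100))/(1+7/400) = 2397/2500 ≈ 0.958800
step 4 [4y] swap r/1=733/38644: DF=(1 − 733/38644·(0.997800+0.981100+0.958800))/(1+733/38644) = 9267/10000 ≈ 0.926700

1 1 4989/5000
2 2 9811/10000
3 3 2397/2500
4 4 9267/10000
f(1y,2y) = ((4989/5000)/(9811/10000) − 1)/(1) = 167/9811 ≈ 1.7022%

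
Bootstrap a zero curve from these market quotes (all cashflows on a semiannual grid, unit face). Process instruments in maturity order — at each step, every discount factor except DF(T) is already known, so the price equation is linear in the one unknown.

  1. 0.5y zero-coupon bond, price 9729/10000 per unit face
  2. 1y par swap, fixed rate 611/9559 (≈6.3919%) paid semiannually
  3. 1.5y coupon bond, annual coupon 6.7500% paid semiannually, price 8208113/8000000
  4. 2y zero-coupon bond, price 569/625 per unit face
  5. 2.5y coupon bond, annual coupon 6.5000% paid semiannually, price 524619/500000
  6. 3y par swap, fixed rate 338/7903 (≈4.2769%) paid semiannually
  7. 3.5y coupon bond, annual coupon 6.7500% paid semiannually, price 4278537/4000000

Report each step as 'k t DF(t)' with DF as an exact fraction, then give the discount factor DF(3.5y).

1 1/2 9729/10000
2 1 9389/10000
3 3/2 9301/10000
4 2 569/625
5 5/2 8981/10000
6 3 8817/10000
7 7/2 8541/10000
DF(3.5y) = 8541/10000 ≈ 0.854100

step 1 [0.5y] zero: DF = P = 9729/10000 ≈ 0.972900
step 2 [1y] swap r/2=611/19118: DF=(1 − 611/19118·(0.972900))/(1+611/19118) = 9389/10000 ≈ 0.938900
step 3 [1.5y] bond c/2=27/800: DF=(8208113/8000000 − 27/800·(0.972900+0.938900))/(1+27/800) = 9301/10000 ≈ 0.930100
step 4 [2y] zero: DF = P = 569/625 ≈ 0.910400
step 5 [2.5y] bond c/2=13/400: DF=(524619/500000 − 13/400·(0.972900+0.938900+0.930100+0.910400))/(1+13/400) = 8981/10000 ≈ 0.898100
step 6 [3y] swap r/2=169/7903: DF=(1 − 169/7903·(0.972900+0.938900+0.930100+0.910400+0.898100))/(1+169/7903) = 8817/10000 ≈ 0.881700
step 7 [3.5y] bond c/2=27/800: DF=(4278537/4000000 − 27/800·(0.972900+0.938900+0.930100+0.910400+0.898100+0.881700))/(1+27/800) = 8541/10000 ≈ 0.854100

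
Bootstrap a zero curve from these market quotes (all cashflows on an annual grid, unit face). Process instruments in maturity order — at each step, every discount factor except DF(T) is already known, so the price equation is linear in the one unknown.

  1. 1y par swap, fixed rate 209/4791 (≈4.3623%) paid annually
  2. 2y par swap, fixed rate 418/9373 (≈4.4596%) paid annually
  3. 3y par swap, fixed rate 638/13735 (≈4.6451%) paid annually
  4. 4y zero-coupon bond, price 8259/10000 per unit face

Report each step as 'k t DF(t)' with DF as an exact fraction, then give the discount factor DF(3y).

step 1 [1y] swap r/1=209/4791: DF=(1 − 209/4791·(0))/(1+209/4791) = 4791/5000 ≈ 0.958200
step 2 [2y] swap r/1=418/9373: DF=(1 − 418/9373·(0.958200))/(1+418/9373) = 2291/2500 ≈ 0.916400
step 3 [3y] swap r/1=638/13735: DF=(1 − 638/13735·(0.958200+0.916400))/(1+638/13735) = 2181/2500 ≈ 0.872400
step 4 [4y] zero: DF = P = 8259/10000 ≈ 0.825900

1 1 4791/5000
2 2 2291/2500
3 3 2181/2500
4 4 8259/10000
DF(3y) = 2181/2500 ≈ 0.872400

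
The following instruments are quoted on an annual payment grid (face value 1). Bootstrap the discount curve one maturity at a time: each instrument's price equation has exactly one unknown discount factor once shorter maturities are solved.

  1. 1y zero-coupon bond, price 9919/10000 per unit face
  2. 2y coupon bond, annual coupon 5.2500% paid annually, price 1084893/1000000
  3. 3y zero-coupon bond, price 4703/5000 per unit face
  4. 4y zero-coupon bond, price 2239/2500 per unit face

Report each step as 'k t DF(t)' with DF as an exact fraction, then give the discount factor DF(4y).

step 1 [1y] zero: DF = P = 9919/10000 ≈ 0.991900
step 2 [2y] bond c/1=21/400: DF=(1084893/1000000 − 21/400·(0.991900))/(1+21/400) = 9813/10000 ≈ 0.981300
step 3 [3y] zero: DF = P = 4703/5000 ≈ 0.940600
step 4 [4y] zero: DF = P = 2239/2500 ≈ 0.895600

1 1 9919/10000
2 2 9813/10000
3 3 4703/5000
4 4 2239/2500
DF(4y) = 2239/2500 ≈ 0.895600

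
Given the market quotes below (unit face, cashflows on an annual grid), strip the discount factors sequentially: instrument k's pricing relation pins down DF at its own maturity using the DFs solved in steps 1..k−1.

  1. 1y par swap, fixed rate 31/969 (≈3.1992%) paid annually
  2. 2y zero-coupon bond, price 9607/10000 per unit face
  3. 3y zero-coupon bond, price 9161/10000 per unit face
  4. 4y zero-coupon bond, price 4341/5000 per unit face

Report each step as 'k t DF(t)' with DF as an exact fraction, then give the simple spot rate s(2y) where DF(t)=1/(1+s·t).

step 1 [1y] swap r/1=31/969: DF=(1 − 31/969·(0))/(1+31/969) = 969/1000 ≈ 0.969000
step 2 [2y] zero: DF = P = 9607/10000 ≈ 0.960700
step 3 [3y] zero: DF = P = 9161/10000 ≈ 0.916100
step 4 [4y] zero: DF = P = 4341/5000 ≈ 0.868200

1 1 969/1000
2 2 9607/10000
3 3 9161/10000
4 4 4341/5000
s(2y) = (1/(9607/10000) − 1)/(2) = 393/19214 ≈ 2.0454%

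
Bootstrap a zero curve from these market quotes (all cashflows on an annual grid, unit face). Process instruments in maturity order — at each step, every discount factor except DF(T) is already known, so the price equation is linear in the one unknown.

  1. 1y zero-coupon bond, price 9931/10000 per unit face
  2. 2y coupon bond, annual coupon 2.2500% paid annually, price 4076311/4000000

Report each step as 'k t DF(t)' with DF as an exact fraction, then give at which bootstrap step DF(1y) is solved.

step 1 [1y] zero: DF = P = 9931/10000 ≈ 0.993100
step 2 [2y] bond c/1=9/400: DF=(4076311/4000000 − 9/400·(0.993100))/(1+9/400) = 2437/2500 ≈ 0.974800

1 1 9931/10000
2 2 2437/2500
DF(1y) is solved at step 1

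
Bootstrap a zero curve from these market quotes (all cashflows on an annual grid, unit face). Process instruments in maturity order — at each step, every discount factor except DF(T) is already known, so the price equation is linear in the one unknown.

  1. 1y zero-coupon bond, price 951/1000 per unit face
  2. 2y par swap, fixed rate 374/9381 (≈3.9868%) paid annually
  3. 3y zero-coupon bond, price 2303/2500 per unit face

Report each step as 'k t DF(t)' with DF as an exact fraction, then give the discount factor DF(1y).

step 1 [1y] zero: DF = P = 951/1000 ≈ 0.951000
step 2 [2y] swap r/1=374/9381: DF=(1 − 374/9381·(0.951000))/(1+374/9381) = 2313/2500 ≈ 0.925200
step 3 [3y] zero: DF = P = 2303/2500 ≈ 0.921200

1 1 951/1000
2 2 2313/2500
3 3 2303/2500
DF(1y) = 951/1000 ≈ 0.951000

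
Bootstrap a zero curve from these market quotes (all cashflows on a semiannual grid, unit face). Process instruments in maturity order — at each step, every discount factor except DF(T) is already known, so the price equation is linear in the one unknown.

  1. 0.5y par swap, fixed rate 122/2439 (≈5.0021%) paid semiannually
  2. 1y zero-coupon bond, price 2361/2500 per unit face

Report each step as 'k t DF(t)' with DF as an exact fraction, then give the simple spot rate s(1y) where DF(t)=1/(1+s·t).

step 1 [0.5y] swap r/2=61/2439: DF=(1 − 61/2439·(0))/(1+61/2439) = 2439/2500 ≈ 0.975600
step 2 [1y] zero: DF = P = 2361/2500 ≈ 0.944400

1 1/2 2439/2500
2 1 2361/2500
s(1y) = (1/(2361/2500) − 1)/(1) = 139/2361 ≈ 5.8873%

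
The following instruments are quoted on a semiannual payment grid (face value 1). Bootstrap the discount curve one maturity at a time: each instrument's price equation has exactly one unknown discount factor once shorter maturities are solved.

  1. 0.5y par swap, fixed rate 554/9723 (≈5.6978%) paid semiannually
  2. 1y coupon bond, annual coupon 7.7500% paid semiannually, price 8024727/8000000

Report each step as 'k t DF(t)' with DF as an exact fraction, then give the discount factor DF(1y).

step 1 [0.5y] swap r/2=277/9723: DF=(1 − 277/9723·(0))/(1+277/9723) = 9723/10000 ≈ 0.972300
step 2 [1y] bond c/2=31/800: DF=(8024727/8000000 − 31/800·(0.972300))/(1+31/800) = 4647/5000 ≈ 0.929400

1 1/2 9723/10000
2 1 4647/5000
DF(1y) = 4647/5000 ≈ 0.929400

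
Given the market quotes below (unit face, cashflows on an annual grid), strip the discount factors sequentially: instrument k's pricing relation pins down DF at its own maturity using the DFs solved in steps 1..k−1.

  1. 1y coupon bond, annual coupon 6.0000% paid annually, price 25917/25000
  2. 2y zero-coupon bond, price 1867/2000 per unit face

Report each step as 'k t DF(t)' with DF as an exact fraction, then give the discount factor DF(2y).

1 1 489/500
2 2 1867/2000
DF(2y) = 1867/2000 ≈ 0.933500

step 1 [1y] bond c/1=3/50: DF=(25917/25000 − 3/50·(0))/(1+3/50) = 489/500 ≈ 0.978000
step 2 [2y] zero: DF = P = 1867/2000 ≈ 0.933500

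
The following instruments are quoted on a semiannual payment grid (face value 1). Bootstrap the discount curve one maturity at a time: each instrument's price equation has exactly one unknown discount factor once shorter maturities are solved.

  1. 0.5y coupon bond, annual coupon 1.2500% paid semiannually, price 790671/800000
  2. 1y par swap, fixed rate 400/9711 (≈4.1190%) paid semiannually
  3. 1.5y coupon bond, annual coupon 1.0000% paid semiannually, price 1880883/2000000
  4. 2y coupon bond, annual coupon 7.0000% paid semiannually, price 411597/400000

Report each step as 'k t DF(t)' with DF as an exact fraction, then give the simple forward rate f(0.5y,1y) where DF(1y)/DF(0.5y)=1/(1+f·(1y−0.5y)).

1 1/2 4911/5000
2 1 24/25
3 3/2 9261/10000
4 2 2243/2500
f(0.5y,1y) = ((4911/5000)/(24/25) − 1)/(1/2) = 37/800 ≈ 4.6250%

step 1 [0.5y] bond c/2=1/160: DF=(790671/800000 − 1/160·(0))/(1+1/160) = 4911/5000 ≈ 0.982200
step 2 [1y] swap r/2=200/9711: DF=(1 − 200/9711·(0.982200))/(1+200/9711) = 24/25 ≈ 0.960000
step 3 [1.5y] bond c/2=1/200: DF=(1880883/2000000 − 1/200·(0.982200+0.960000))/(1+1/200) = 9261/10000 ≈ 0.926100
step 4 [2y] bond c/2=7/200: DF=(411597/400000 − 7/200·(0.982200+0.960000+0.926100))/(1+7/200) = 2243/2500 ≈ 0.897200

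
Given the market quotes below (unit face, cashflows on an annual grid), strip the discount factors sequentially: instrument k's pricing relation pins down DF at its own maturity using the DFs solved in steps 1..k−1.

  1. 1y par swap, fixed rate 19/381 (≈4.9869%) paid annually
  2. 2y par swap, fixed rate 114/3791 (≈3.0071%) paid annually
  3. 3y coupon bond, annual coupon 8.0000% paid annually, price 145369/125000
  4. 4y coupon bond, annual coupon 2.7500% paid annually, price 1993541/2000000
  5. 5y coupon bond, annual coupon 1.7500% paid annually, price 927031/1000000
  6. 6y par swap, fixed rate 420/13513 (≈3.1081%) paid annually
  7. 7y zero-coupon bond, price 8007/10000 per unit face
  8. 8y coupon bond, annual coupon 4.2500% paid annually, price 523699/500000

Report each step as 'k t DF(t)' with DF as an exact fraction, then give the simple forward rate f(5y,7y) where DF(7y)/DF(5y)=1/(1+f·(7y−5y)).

1 1 381/400
2 2 943/1000
3 3 2341/2500
4 4 8943/10000
5 5 847/1000
6 6 104/125
7 7 8007/10000
8 8 7517/10000
f(5y,7y) = ((847/1000)/(8007/10000) − 1)/(2) = 463/16014 ≈ 2.8912%

step 1 [1y] swap r/1=19/381: DF=(1 − 19/381·(0))/(1+19/381) = 381/400 ≈ 0.952500
step 2 [2y] swap r/1=114/3791: DF=(1 − 114/3791·(0.952500))/(1+114/3791) = 943/1000 ≈ 0.943000
step 3 [3y] bond c/1=2/25: DF=(145369/125000 − 2/25·(0.952500+0.943000))/(1+2/25) = 2341/2500 ≈ 0.936400
step 4 [4y] bond c/1=11/400: DF=(1993541/2000000 − 11/400·(0.952500+0.943000+0.936400))/(1+11/400) = 8943/10000 ≈ 0.894300
step 5 [5y] bond c/1=7/400: DF=(927031/1000000 − 7/400·(0.952500+0.943000+0.936400+0.894300))/(1+7/400) = 847/1000 ≈ 0.847000
step 6 [6y] swap r/1=420/13513: DF=(1 − 420/13513·(0.952500+0.943000+0.936400+0.894300+0.847000))/(1+420/13513) = 104/125 ≈ 0.832000
step 7 [7y] zero: DF = P = 8007/10000 ≈ 0.800700
step 8 [8y] bond c/1=17/400: DF=(523699/500000 − 17/400·(0.952500+0.943000+0.936400+0.894300+0.847000+0.832000+0.800700))/(1+17/400) = 7517/10000 ≈ 0.751700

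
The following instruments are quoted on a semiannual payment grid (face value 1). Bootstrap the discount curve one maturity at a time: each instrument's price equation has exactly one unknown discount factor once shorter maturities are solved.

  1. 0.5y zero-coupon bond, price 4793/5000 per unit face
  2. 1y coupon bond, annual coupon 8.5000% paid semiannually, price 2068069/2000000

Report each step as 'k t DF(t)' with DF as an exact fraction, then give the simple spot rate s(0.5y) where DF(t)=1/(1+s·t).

1 1/2 4793/5000
2 1 1191/1250
s(0.5y) = (1/(4793/5000) − 1)/(1/2) = 414/4793 ≈ 8.6376%

step 1 [0.5y] zero: DF = P = 4793/5000 ≈ 0.958600
step 2 [1y] bond c/2=17/400: DF=(2068069/2000000 − 17/400·(0.958600))/(1+17/400) = 1191/1250 ≈ 0.952800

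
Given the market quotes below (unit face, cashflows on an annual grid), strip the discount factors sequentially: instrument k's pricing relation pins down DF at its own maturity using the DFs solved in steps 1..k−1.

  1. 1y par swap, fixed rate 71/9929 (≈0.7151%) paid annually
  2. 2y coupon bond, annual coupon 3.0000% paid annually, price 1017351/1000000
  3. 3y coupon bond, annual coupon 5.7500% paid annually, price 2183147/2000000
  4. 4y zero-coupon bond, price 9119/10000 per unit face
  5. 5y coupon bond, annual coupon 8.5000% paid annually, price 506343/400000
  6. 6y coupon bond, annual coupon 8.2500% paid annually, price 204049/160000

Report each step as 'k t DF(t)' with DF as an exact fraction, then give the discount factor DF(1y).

1 1 9929/10000
2 2 2397/2500
3 3 9261/10000
4 4 9119/10000
5 5 4349/5000
6 6 823/1000
DF(1y) = 9929/10000 ≈ 0.992900

step 1 [1y] swap r/1=71/9929: DF=(1 − 71/9929·(0))/(1+71/9929) = 9929/10000 ≈ 0.992900
step 2 [2y] bond c/1=3/100: DF=(1017351/1000000 − 3/100·(0.992900))/(1+3/100) = 2397/2500 ≈ 0.958800
step 3 [3y] bond c/1=23/400: DF=(2183147/2000000 − 23/400·(0.992900+0.958800))/(1+23/400) = 9261/10000 ≈ 0.926100
step 4 [4y] zero: DF = P = 9119/10000 ≈ 0.911900
step 5 [5y] bond c/1=17/200: DF=(506343/400000 − 17/200·(0.992900+0.958800+0.926100+0.911900))/(1+17/200) = 4349/5000 ≈ 0.869800
step 6 [6y] bond c/1=33/400: DF=(204049/160000 − 33/400·(0.992900+0.958800+0.926100+0.911900+0.869800))/(1+33/400) = 823/1000 ≈ 0.823000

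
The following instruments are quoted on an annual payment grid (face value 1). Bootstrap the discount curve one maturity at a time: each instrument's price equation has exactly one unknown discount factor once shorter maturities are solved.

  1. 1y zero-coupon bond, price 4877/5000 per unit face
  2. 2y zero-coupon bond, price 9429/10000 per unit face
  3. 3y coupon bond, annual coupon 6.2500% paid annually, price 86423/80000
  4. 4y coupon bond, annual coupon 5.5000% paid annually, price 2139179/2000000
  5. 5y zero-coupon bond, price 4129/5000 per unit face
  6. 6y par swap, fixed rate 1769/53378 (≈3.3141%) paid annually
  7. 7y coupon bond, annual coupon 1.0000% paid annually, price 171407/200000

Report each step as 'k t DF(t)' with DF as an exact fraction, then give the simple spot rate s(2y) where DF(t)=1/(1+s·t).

step 1 [1y] zero: DF = P = 4877/5000 ≈ 0.975400
step 2 [2y] zero: DF = P = 9429/10000 ≈ 0.942900
step 3 [3y] bond c/1=1/16: DF=(86423/80000 − 1/16·(0.975400+0.942900))/(1+1/16) = 9039/10000 ≈ 0.903900
step 4 [4y] bond c/1=11/200: DF=(2139179/2000000 − 11/200·(0.975400+0.942900+0.903900))/(1+11/200) = 8667/10000 ≈ 0.866700
step 5 [5y] zero: DF = P = 4129/5000 ≈ 0.825800
step 6 [6y] swap r/1=1769/53378: DF=(1 − 1769/53378·(0.975400+0.942900+0.903900+0.866700+0.825800))/(1+1769/53378) = 8231/10000 ≈ 0.823100
step 7 [7y] bond c/1=1/100: DF=(171407/200000 − 1/100·(0.975400+0.942900+0.903900+0.866700+0.825800+0.823100))/(1+1/100) = 7957/10000 ≈ 0.795700

1 1 4877/5000
2 2 9429/10000
3 3 9039/10000
4 4 8667/10000
5 5 4129/5000
6 6 8231/10000
7 7 7957/10000
s(2y) = (1/(9429/10000) − 1)/(2) = 571/18858 ≈ 3.0279%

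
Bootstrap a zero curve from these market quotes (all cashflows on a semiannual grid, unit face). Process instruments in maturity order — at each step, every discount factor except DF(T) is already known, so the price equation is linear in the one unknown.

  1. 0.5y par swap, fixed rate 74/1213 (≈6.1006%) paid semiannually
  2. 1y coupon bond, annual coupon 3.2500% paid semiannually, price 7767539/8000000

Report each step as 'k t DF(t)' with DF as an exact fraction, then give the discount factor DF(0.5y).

1 1/2 1213/1250
2 1 9399/10000
DF(0.5y) = 1213/1250 ≈ 0.970400

step 1 [0.5y] swap r/2=37/1213: DF=(1 − 37/1213·(0))/(1+37/1213) = 1213/1250 ≈ 0.970400
step 2 [1y] bond c/2=13/800: DF=(7767539/8000000 − 13/800·(0.970400))/(1+13/800) = 9399/10000 ≈ 0.939900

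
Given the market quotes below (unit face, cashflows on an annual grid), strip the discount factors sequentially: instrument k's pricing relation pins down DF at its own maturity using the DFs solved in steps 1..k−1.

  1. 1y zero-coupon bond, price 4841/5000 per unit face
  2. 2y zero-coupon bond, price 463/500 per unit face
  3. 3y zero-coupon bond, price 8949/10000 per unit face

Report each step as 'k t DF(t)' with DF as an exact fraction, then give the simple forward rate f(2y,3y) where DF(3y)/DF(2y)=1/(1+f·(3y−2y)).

step 1 [1y] zero: DF = P = 4841/5000 ≈ 0.968200
step 2 [2y] zero: DF = P = 463/500 ≈ 0.926000
step 3 [3y] zero: DF = P = 8949/10000 ≈ 0.894900

1 1 4841/5000
2 2 463/500
3 3 8949/10000
f(2y,3y) = ((463/500)/(8949/10000) − 1)/(1) = 311/8949 ≈ 3.4752%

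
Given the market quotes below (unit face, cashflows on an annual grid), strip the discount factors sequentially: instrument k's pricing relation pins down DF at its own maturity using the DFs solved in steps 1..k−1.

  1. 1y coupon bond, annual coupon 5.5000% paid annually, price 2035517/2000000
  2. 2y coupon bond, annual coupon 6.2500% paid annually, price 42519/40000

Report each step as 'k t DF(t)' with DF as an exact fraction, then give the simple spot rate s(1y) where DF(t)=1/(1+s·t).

1 1 9647/10000
2 2 9437/10000
s(1y) = (1/(9647/10000) − 1)/(1) = 353/9647 ≈ 3.6592%

step 1 [1y] bond c/1=11/200: DF=(2035517/2000000 − 11/200·(0))/(1+11/200) = 9647/10000 ≈ 0.964700
step 2 [2y] bond c/1=1/16: DF=(42519/40000 − 1/16·(0.964700))/(1+1/16) = 9437/10000 ≈ 0.943700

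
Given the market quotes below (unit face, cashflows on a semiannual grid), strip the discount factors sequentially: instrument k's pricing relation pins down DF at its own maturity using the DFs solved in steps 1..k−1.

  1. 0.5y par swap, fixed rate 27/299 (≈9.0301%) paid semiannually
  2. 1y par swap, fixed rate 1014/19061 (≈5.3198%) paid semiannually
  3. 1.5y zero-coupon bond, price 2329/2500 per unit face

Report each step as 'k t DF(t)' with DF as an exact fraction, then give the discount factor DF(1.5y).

step 1 [0.5y] swap r/2=27/598: DF=(1 − 27/598·(0))/(1+27/598) = 598/625 ≈ 0.956800
step 2 [1y] swap r/2=507/19061: DF=(1 − 507/19061·(0.956800))/(1+507/19061) = 9493/10000 ≈ 0.949300
step 3 [1.5y] zero: DF = P = 2329/2500 ≈ 0.931600

1 1/2 598/625
2 1 9493/10000
3 3/2 2329/2500
DF(1.5y) = 2329/2500 ≈ 0.931600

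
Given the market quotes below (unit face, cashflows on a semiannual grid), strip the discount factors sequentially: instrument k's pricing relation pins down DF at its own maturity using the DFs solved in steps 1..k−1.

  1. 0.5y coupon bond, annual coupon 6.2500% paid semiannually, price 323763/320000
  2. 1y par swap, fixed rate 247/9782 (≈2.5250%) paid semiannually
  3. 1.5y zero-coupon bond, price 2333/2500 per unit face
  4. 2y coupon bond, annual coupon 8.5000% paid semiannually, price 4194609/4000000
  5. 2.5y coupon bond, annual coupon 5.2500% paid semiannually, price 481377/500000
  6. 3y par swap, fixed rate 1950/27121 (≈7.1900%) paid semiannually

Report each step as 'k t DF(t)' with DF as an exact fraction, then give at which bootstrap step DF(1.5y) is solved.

1 1/2 9811/10000
2 1 9753/10000
3 3/2 2333/2500
4 2 8881/10000
5 5/2 1683/2000
6 3 161/200
DF(1.5y) is solved at step 3

step 1 [0.5y] bond c/2=1/32: DF=(323763/320000 − 1/32·(0))/(1+1/32) = 9811/10000 ≈ 0.981100
step 2 [1y] swap r/2=247/19564: DF=(1 − 247/19564·(0.981100))/(1+247/19564) = 9753/10000 ≈ 0.975300
step 3 [1.5y] zero: DF = P = 2333/2500 ≈ 0.933200
step 4 [2y] bond c/2=17/400: DF=(4194609/4000000 − 17/400·(0.981100+0.975300+0.933200))/(1+17/400) = 8881/10000 ≈ 0.888100
step 5 [2.5y] bond c/2=21/800: DF=(481377/500000 − 21/800·(0.981100+0.975300+0.933200+0.888100))/(1+21/800) = 1683/2000 ≈ 0.841500
step 6 [3y] swap r/2=975/27121: DF=(1 − 975/27121·(0.981100+0.975300+0.933200+0.888100+0.841500))/(1+975/27121) = 161/200 ≈ 0.805000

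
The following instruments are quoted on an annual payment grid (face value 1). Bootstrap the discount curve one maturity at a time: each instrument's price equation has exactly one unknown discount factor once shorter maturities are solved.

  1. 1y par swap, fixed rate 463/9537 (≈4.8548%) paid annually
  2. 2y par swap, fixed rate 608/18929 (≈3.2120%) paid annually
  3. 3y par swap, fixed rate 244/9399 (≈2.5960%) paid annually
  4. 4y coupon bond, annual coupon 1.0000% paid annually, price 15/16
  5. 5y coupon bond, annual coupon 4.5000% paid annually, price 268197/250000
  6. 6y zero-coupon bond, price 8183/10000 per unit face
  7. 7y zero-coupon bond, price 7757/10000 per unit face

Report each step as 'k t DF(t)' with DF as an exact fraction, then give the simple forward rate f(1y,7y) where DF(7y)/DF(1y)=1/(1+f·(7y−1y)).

1 1 9537/10000
2 2 587/625
3 3 2317/2500
4 4 9003/10000
5 5 1083/1250
6 6 8183/10000
7 7 7757/10000
f(1y,7y) = ((9537/10000)/(7757/10000) − 1)/(6) = 890/23271 ≈ 3.8245%

step 1 [1y] swap r/1=463/9537: DF=(1 − 463/9537·(0))/(1+463/9537) = 9537/10000 ≈ 0.953700
step 2 [2y] swap r/1=608/18929: DF=(1 − 608/18929·(0.953700))/(1+608/18929) = 587/625 ≈ 0.939200
step 3 [3y] swap r/1=244/9399: DF=(1 − 244/9399·(0.953700+0.939200))/(1+244/9399) = 2317/2500 ≈ 0.926800
step 4 [4y] bond c/1=1/100: DF=(15/16 − 1/100·(0.953700+0.939200+0.926800))/(1+1/100) = 9003/10000 ≈ 0.900300
step 5 [5y] bond c/1=9/200: DF=(268197/250000 − 9/200·(0.953700+0.939200+0.926800+0.900300))/(1+9/200) = 1083/1250 ≈ 0.866400
step 6 [6y] zero: DF = P = 8183/10000 ≈ 0.818300
step 7 [7y] zero: DF = P = 7757/10000 ≈ 0.775700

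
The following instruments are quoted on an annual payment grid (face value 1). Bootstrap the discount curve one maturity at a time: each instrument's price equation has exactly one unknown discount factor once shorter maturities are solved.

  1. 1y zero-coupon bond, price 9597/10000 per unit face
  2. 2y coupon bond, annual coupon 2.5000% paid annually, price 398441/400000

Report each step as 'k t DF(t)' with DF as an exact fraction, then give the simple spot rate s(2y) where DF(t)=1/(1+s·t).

step 1 [1y] zero: DF = P = 9597/10000 ≈ 0.959700
step 2 [2y] bond c/1=1/40: DF=(398441/400000 − 1/40·(0.959700))/(1+1/40) = 2371/2500 ≈ 0.948400

1 1 9597/10000
2 2 2371/2500
s(2y) = (1/(2371/2500) − 1)/(2) = 129/4742 ≈ 2.7204%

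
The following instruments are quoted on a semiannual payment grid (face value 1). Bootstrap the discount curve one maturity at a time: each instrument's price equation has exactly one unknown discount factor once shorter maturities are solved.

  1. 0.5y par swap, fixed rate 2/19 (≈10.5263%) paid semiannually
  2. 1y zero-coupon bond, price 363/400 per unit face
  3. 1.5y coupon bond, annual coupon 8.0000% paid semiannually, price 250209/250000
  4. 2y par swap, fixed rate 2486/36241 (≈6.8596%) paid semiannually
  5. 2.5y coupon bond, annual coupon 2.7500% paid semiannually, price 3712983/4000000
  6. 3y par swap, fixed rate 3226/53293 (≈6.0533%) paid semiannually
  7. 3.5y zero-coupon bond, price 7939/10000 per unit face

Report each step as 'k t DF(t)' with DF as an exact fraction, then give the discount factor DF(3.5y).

step 1 [0.5y] swap r/2=1/19: DF=(1 − 1/19·(0))/(1+1/19) = 19/20 ≈ 0.950000
step 2 [1y] zero: DF = P = 363/400 ≈ 0.907500
step 3 [1.5y] bond c/2=1/25: DF=(250209/250000 − 1/25·(0.950000+0.907500))/(1+1/25) = 8909/10000 ≈ 0.890900
step 4 [2y] swap r/2=1243/36241: DF=(1 − 1243/36241·(0.950000+0.907500+0.890900))/(1+1243/36241) = 8757/10000 ≈ 0.875700
step 5 [2.5y] bond c/2=11/800: DF=(3712983/4000000 − 11/800·(0.950000+0.907500+0.890900+0.875700))/(1+11/800) = 1733/2000 ≈ 0.866500
step 6 [3y] swap r/2=1613/53293: DF=(1 − 1613/53293·(0.950000+0.907500+0.890900+0.875700+0.866500))/(1+1613/53293) = 8387/10000 ≈ 0.838700
step 7 [3.5y] zero: DF = P = 7939/10000 ≈ 0.793900

1 1/2 19/20
2 1 363/400
3 3/2 8909/10000
4 2 8757/10000
5 5/2 1733/2000
6 3 8387/10000
7 7/2 7939/10000
DF(3.5y) = 7939/10000 ≈ 0.793900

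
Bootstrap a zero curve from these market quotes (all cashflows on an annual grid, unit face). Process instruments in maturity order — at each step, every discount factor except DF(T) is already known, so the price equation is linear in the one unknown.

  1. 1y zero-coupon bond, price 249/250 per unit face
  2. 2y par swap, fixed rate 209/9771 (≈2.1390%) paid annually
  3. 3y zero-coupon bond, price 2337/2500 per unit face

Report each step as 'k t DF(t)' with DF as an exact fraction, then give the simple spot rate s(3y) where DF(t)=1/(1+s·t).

1 1 249/250
2 2 4791/5000
3 3 2337/2500
s(3y) = (1/(2337/2500) − 1)/(3) = 163/7011 ≈ 2.3249%

step 1 [1y] zero: DF = P = 249/250 ≈ 0.996000
step 2 [2y] swap r/1=209/9771: DF=(1 − 209/9771·(0.996000))/(1+209/9771) = 4791/5000 ≈ 0.958200
step 3 [3y] zero: DF = P = 2337/2500 ≈ 0.934800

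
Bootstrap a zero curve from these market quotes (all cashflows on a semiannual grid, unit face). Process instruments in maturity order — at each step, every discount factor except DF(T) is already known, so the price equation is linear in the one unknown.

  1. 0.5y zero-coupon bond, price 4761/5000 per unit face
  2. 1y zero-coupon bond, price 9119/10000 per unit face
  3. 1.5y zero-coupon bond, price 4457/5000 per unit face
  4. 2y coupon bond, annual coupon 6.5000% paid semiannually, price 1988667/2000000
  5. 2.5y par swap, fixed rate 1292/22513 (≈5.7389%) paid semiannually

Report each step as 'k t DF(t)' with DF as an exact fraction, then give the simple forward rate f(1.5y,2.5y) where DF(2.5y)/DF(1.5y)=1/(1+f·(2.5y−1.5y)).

1 1/2 4761/5000
2 1 9119/10000
3 3/2 4457/5000
4 2 8763/10000
5 5/2 2177/2500
f(1.5y,2.5y) = ((4457/5000)/(2177/2500) − 1)/(1) = 103/4354 ≈ 2.3656%

step 1 [0.5y] zero: DF = P = 4761/5000 ≈ 0.952200
step 2 [1y] zero: DF = P = 9119/10000 ≈ 0.911900
step 3 [1.5y] zero: DF = P = 4457/5000 ≈ 0.891400
step 4 [2y] bond c/2=13/400: DF=(1988667/2000000 − 13/400·(0.952200+0.911900+0.891400))/(1+13/400) = 8763/10000 ≈ 0.876300
step 5 [2.5y] swap r/2=646/22513: DF=(1 − 646/22513·(0.952200+0.911900+0.891400+0.876300))/(1+646/22513) = 2177/2500 ≈ 0.870800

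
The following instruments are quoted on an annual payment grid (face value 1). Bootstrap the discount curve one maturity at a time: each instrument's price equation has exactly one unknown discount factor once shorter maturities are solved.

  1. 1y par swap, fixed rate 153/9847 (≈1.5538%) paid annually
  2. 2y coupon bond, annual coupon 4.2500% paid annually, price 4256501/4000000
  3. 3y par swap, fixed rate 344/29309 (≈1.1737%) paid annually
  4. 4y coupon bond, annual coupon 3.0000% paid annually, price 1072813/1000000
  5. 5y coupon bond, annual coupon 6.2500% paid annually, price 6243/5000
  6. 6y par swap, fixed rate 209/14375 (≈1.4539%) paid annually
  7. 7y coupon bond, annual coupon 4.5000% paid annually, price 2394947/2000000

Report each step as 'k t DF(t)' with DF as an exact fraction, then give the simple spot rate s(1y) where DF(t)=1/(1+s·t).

step 1 [1y] swap r/1=153/9847: DF=(1 − 153/9847·(0))/(1+153/9847) = 9847/10000 ≈ 0.984700
step 2 [2y] bond c/1=17/400: DF=(4256501/4000000 − 17/400·(0.984700))/(1+17/400) = 4903/5000 ≈ 0.980600
step 3 [3y] swap r/1=344/29309: DF=(1 − 344/29309·(0.984700+0.980600))/(1+344/29309) = 1207/1250 ≈ 0.965600
step 4 [4y] bond c/1=3/100: DF=(1072813/1000000 − 3/100·(0.984700+0.980600+0.965600))/(1+3/100) = 4781/5000 ≈ 0.956200
step 5 [5y] bond c/1=1/16: DF=(6243/5000 − 1/16·(0.984700+0.980600+0.965600+0.956200))/(1+1/16) = 1893/2000 ≈ 0.946500
step 6 [6y] swap r/1=209/14375: DF=(1 − 209/14375·(0.984700+0.980600+0.965600+0.956200+0.946500))/(1+209/14375) = 2291/2500 ≈ 0.916400
step 7 [7y] bond c/1=9/200: DF=(2394947/2000000 − 9/200·(0.984700+0.980600+0.965600+0.956200+0.946500+0.916400))/(1+9/200) = 8983/10000 ≈ 0.898300

1 1 9847/10000
2 2 4903/5000
3 3 1207/1250
4 4 4781/5000
5 5 1893/2000
6 6 2291/2500
7 7 8983/10000
s(1y) = (1/(9847/10000) − 1)/(1) = 153/9847 ≈ 1.5538%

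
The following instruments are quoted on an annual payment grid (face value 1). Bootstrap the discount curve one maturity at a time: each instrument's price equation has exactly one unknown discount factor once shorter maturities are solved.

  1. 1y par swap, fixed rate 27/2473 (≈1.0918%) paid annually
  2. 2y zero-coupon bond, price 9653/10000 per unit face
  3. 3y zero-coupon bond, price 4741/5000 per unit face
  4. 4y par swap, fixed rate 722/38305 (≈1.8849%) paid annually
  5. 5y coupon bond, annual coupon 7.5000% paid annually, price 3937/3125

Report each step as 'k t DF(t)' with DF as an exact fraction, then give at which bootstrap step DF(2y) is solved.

1 1 2473/2500
2 2 9653/10000
3 3 4741/5000
4 4 4639/5000
5 5 9047/10000
DF(2y) is solved at step 2

step 1 [1y] swap r/1=27/2473: DF=(1 − 27/2473·(0))/(1+27/2473) = 2473/2500 ≈ 0.989200
step 2 [2y] zero: DF = P = 9653/10000 ≈ 0.965300
step 3 [3y] zero: DF = P = 4741/5000 ≈ 0.948200
step 4 [4y] swap r/1=722/38305: DF=(1 − 722/38305·(0.989200+0.965300+0.948200))/(1+722/38305) = 4639/5000 ≈ 0.927800
step 5 [5y] bond c/1=3/40: DF=(3937/3125 − 3/40·(0.989200+0.965300+0.948200+0.927800))/(1+3/40) = 9047/10000 ≈ 0.904700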